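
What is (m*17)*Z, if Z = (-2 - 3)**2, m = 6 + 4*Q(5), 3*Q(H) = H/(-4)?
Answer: 5525/3 ≈ 1841.7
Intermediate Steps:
Q(H) = -H/12 (Q(H) = (H/(-4))/3 = (H*(-1/4))/3 = (-H/4)/3 = -H/12)
m = 13/3 (m = 6 + 4*(-1/12*5) = 6 + 4*(-5/12) = 6 - 5/3 = 13/3 ≈ 4.3333)
Z = 25 (Z = (-5)**2 = 25)
(m*17)*Z = ((13/3)*17)*25 = (221/3)*25 = 5525/3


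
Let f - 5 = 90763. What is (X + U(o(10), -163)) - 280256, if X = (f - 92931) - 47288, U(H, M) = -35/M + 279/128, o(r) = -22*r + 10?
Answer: -6878956891/20864 ≈ -3.2970e+5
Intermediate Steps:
o(r) = 10 - 22*r
f = 90768 (f = 5 + 90763 = 90768)
U(H, M) = 279/128 - 35/M (U(H, M) = -35/M + 279*(1/128) = -35/M + 279/128 = 279/128 - 35/M)
X = -49451 (X = (90768 - 92931) - 47288 = -2163 - 47288 = -49451)
(X + U(o(10), -163)) - 280256 = (-49451 + (279/128 - 35/(-163))) - 280256 = (-49451 + (279/128 - 35*(-1/163))) - 280256 = (-49451 + (279/128 + 35/163)) - 280256 = (-49451 + 49957/20864) - 280256 = -1031695707/20864 - 280256 = -6878956891/20864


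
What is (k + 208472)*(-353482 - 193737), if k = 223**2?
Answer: -141292493019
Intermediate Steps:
k = 49729
(k + 208472)*(-353482 - 193737) = (49729 + 208472)*(-353482 - 193737) = 258201*(-547219) = -141292493019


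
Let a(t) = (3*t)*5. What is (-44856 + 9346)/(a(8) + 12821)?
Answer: -35510/12941 ≈ -2.7440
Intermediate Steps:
a(t) = 15*t
(-44856 + 9346)/(a(8) + 12821) = (-44856 + 9346)/(15*8 + 12821) = -35510/(120 + 12821) = -35510/12941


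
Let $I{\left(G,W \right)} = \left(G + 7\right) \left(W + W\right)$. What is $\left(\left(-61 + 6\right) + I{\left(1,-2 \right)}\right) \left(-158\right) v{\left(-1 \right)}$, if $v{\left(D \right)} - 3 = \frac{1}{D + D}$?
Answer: $34365$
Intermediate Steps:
$I{\left(G,W \right)} = 2 W \left(7 + G\right)$ ($I{\left(G,W \right)} = \left(7 + G\right) 2 W = 2 W \left(7 + G\right)$)
$v{\left(D \right)} = 3 + \frac{1}{2 D}$ ($v{\left(D \right)} = 3 + \frac{1}{D + D} = 3 + \frac{1}{2 D}$)
$\left(\left(-61 + 6\right) + I{\left(1,-2 \right)}\right) \left(-158\right) v{\left(-1 \right)} = \left(\left(-61 + 6\right) + 2 \left(-2\right) \left(7 + 1\right)\right) \left(-158\right) \left(3 + \frac{1}{2 \left(-1\right)}\right) = \left(-55 + 2 \left(-2\right) 8\right) \left(-158\right) \left(3 + \frac{1}{2} \left(-1\right)\right) = \left(-55 - 32\right) \left(-158\right) \left(3 - \frac{1}{2}\right) = \left(-87\right) \left(-158\right) \frac{5}{2} = 13746 \cdot \frac{5}{2} = 34365$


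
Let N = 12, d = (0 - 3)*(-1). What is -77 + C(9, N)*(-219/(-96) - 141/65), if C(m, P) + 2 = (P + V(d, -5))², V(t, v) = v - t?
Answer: -78449/1040 ≈ -75.432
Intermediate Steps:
d = 3 (d = -3*(-1) = 3)
C(m, P) = -2 + (-8 + P)² (C(m, P) = -2 + (P + (-5 - 1*3))² = -2 + (P + (-5 - 3))² = -2 + (P - 8)² = -2 + (-8 + P)²)
-77 + C(9, N)*(-219/(-96) - 141/65) = -77 + (-2 + (-8 + 12)²)*(-219/(-96) - 141/65) = -77 + (-2 + 4²)*(-219*(-1/96) - 141*1/65) = -77 + (-2 + 16)*(73/32 - 141/65) = -77 + 14*(233/2080) = -77 + 1631/1040 = -78449/1040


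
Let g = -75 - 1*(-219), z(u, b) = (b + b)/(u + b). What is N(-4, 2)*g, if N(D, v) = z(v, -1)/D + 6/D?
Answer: -144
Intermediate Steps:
z(u, b) = 2*b/(b + u) (z(u, b) = (2*b)/(b + u) = 2*b/(b + u))
N(D, v) = 6/D - 2/(D*(-1 + v)) (N(D, v) = (2*(-1)/(-1 + v))/D + 6/D = (-2/(-1 + v))/D + 6/D = -2/(D*(-1 + v)) + 6/D = 6/D - 2/(D*(-1 + v)))
g = 144 (g = -75 + 219 = 144)
N(-4, 2)*g = (2*(-4 + 3*2)/(-4*(-1 + 2)))*144 = (2*(-1/4)*(-4 + 6)/1)*144 = (2*(-1/4)*1*2)*144 = -1*144 = -144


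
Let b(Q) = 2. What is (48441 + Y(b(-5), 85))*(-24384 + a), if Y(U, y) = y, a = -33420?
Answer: -2804996904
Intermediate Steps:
(48441 + Y(b(-5), 85))*(-24384 + a) = (48441 + 85)*(-24384 - 33420) = 48526*(-57804) = -2804996904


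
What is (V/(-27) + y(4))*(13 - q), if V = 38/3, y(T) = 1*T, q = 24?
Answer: -3146/81 ≈ -38.839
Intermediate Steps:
y(T) = T
V = 38/3 (V = 38*(1/3) = 38/3 ≈ 12.667)
(V/(-27) + y(4))*(13 - q) = ((38/3)/(-27) + 4)*(13 - 1*24) = ((38/3)*(-1/27) + 4)*(13 - 24) = (-38/81 + 4)*(-11) = (286/81)*(-11) = -3146/81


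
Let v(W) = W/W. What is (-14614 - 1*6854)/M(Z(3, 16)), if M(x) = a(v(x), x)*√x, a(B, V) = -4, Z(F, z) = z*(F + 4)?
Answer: 5367*√7/28 ≈ 507.13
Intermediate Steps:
v(W) = 1
Z(F, z) = z*(4 + F)
M(x) = -4*√x
(-14614 - 1*6854)/M(Z(3, 16)) = (-14614 - 1*6854)/((-4*4*√(4 + 3))) = (-14614 - 6854)/((-4*4*√7)) = -21468*(-√7/112) = -(-5367)*√7/28 = 5367*√7/28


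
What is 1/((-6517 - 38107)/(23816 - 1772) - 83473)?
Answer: -5511/460030859 ≈ -1.1980e-5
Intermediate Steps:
1/((-6517 - 38107)/(23816 - 1772) - 83473) = 1/(-44624/22044 - 83473) = 1/(-44624*1/22044 - 83473) = 1/(-11156/5511 - 83473) = 1/(-460030859/5511) = -5511/460030859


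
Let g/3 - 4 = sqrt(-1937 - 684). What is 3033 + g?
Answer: 3045 + 3*I*sqrt(2621) ≈ 3045.0 + 153.59*I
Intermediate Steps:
g = 12 + 3*I*sqrt(2621) (g = 12 + 3*sqrt(-1937 - 684) = 12 + 3*sqrt(-2621) = 12 + 3*(I*sqrt(2621)) = 12 + 3*I*sqrt(2621) ≈ 12.0 + 153.59*I)
3033 + g = 3033 + (12 + 3*I*sqrt(2621)) = 3045 + 3*I*sqrt(2621)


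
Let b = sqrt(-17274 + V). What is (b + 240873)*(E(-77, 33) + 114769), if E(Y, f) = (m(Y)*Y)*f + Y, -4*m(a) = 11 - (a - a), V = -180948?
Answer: 117237465687/4 + 486719*I*sqrt(198222)/4 ≈ 2.9309e+10 + 5.4174e+7*I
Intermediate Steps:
m(a) = -11/4 (m(a) = -(11 - (a - a))/4 = -(11 - 1*0)/4 = -(11 + 0)/4 = -1/4*11 = -11/4)
b = I*sqrt(198222) (b = sqrt(-17274 - 180948) = sqrt(-198222) = I*sqrt(198222) ≈ 445.22*I)
E(Y, f) = Y - 11*Y*f/4 (E(Y, f) = (-11*Y/4)*f + Y = -11*Y*f/4 + Y = Y - 11*Y*f/4)
(b + 240873)*(E(-77, 33) + 114769) = (I*sqrt(198222) + 240873)*((1/4)*(-77)*(4 - 11*33) + 114769) = (240873 + I*sqrt(198222))*((1/4)*(-77)*(4 - 363) + 114769) = (240873 + I*sqrt(198222))*((1/4)*(-77)*(-359) + 114769) = (240873 + I*sqrt(198222))*(27643/4 + 114769) = (240873 + I*sqrt(198222))*(486719/4) = 117237465687/4 + 486719*I*sqrt(198222)/4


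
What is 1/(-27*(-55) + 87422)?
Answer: 1/88907 ≈ 1.1248e-5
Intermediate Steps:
1/(-27*(-55) + 87422) = 1/(1485 + 87422) = 1/88907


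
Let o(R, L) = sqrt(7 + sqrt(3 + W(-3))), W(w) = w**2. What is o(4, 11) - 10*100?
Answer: -1000 + sqrt(7 + 2*sqrt(3)) ≈ -996.77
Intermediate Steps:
o(R, L) = sqrt(7 + 2*sqrt(3)) (o(R, L) = sqrt(7 + sqrt(3 + (-3)**2)) = sqrt(7 + sqrt(3 + 9)) = sqrt(7 + sqrt(12)) = sqrt(7 + 2*sqrt(3)))
o(4, 11) - 10*100 = sqrt(7 + 2*sqrt(3)) - 10*100 = sqrt(7 + 2*sqrt(3)) - 1000 = -1000 + sqrt(7 + 2*sqrt(3))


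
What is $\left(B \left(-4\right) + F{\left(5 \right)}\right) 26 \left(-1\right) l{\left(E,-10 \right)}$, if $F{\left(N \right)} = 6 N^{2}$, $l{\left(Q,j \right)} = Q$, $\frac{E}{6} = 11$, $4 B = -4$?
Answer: $-264264$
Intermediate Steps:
$B = -1$ ($B = \frac{1}{4} \left(-4\right) = -1$)
$E = 66$ ($E = 6 \cdot 11 = 66$)
$\left(B \left(-4\right) + F{\left(5 \right)}\right) 26 \left(-1\right) l{\left(E,-10 \right)} = \left(\left(-1\right) \left(-4\right) + 6 \cdot 5^{2}\right) 26 \left(-1\right) 66 = \left(4 + 6 \cdot 25\right) \left(-26\right) 66 = \left(4 + 150\right) \left(-26\right) 66 = 154 \left(-26\right) 66 = \left(-4004\right) 66 = -264264$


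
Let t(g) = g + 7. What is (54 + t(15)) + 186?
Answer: 262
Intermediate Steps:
t(g) = 7 + g
(54 + t(15)) + 186 = (54 + (7 + 15)) + 186 = (54 + 22) + 186 = 76 + 186 = 262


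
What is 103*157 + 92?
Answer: 16263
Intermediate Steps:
103*157 + 92 = 16171 + 92 = 16263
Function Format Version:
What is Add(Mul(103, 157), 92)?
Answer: 16263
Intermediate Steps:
Add(Mul(103, 157), 92) = Add(16171, 92) = 16263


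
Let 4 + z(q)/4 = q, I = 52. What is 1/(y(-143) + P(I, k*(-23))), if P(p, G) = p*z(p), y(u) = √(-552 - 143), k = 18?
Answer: 9984/99680951 - I*√695/99680951 ≈ 0.00010016 - 2.6447e-7*I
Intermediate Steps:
z(q) = -16 + 4*q
y(u) = I*√695 (y(u) = √(-695) = I*√695)
P(p, G) = p*(-16 + 4*p)
1/(y(-143) + P(I, k*(-23))) = 1/(I*√695 + 4*52*(-4 + 52)) = 1/(I*√695 + 4*52*48) = 1/(I*√695 + 9984) = 1/(9984 + I*√695)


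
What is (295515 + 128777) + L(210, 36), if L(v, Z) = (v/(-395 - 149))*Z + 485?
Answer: 28883891/68 ≈ 4.2476e+5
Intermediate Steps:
L(v, Z) = 485 - Z*v/544 (L(v, Z) = (v/(-544))*Z + 485 = (-v/544)*Z + 485 = -Z*v/544 + 485 = 485 - Z*v/544)
(295515 + 128777) + L(210, 36) = (295515 + 128777) + (485 - 1/544*36*210) = 424292 + (485 - 945/68) = 424292 + 32035/68 = 28883891/68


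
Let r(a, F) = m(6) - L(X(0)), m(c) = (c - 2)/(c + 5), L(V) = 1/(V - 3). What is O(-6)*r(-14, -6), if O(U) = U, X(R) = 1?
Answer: -57/11 ≈ -5.1818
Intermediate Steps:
L(V) = 1/(-3 + V)
m(c) = (-2 + c)/(5 + c)
r(a, F) = 19/22 (r(a, F) = (-2 + 6)/(5 + 6) - 1/(-3 + 1) = 4/11 - 1/(-2) = (1/11)*4 - 1*(-½) = 4/11 + ½ = 19/22)
O(-6)*r(-14, -6) = -6*19/22 = -57/11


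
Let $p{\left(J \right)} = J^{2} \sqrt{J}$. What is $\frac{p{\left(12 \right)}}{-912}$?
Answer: $- \frac{6 \sqrt{3}}{19} \approx -0.54696$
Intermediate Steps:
$p{\left(J \right)} = J^{\frac{5}{2}}$
$\frac{p{\left(12 \right)}}{-912} = \frac{12^{\frac{5}{2}}}{-912} = 288 \sqrt{3} \left(- \frac{1}{912}\right) = - \frac{6 \sqrt{3}}{19}$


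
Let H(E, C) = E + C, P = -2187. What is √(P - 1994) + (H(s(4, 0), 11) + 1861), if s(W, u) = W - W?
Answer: 1872 + I*√4181 ≈ 1872.0 + 64.661*I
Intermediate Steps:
s(W, u) = 0
H(E, C) = C + E
√(P - 1994) + (H(s(4, 0), 11) + 1861) = √(-2187 - 1994) + ((11 + 0) + 1861) = √(-4181) + (11 + 1861) = I*√4181 + 1872 = 1872 + I*√4181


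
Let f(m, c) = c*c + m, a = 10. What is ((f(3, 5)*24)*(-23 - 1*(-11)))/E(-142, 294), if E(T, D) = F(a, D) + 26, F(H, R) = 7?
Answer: -2688/11 ≈ -244.36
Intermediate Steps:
f(m, c) = m + c² (f(m, c) = c² + m = m + c²)
E(T, D) = 33 (E(T, D) = 7 + 26 = 33)
((f(3, 5)*24)*(-23 - 1*(-11)))/E(-142, 294) = (((3 + 5²)*24)*(-23 - 1*(-11)))/33 = (((3 + 25)*24)*(-23 + 11))*(1/33) = ((28*24)*(-12))*(1/33) = (672*(-12))*(1/33) = -8064*1/33 = -2688/11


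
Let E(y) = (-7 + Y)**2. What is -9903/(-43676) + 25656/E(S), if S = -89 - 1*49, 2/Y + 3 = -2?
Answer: 28027343607/59792444 ≈ 468.74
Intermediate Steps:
Y = -2/5 (Y = 2/(-3 - 2) = 2/(-5) = 2*(-1/5) = -2/5 ≈ -0.40000)
S = -138 (S = -89 - 49 = -138)
E(y) = 1369/25 (E(y) = (-7 - 2/5)**2 = (-37/5)**2 = 1369/25)
-9903/(-43676) + 25656/E(S) = -9903/(-43676) + 25656/(1369/25) = -9903*(-1/43676) + 25656*(25/1369) = 9903/43676 + 641400/1369 = 28027343607/59792444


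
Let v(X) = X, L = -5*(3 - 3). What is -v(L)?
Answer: 0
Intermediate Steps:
L = 0 (L = -5*0 = 0)
-v(L) = -1*0 = 0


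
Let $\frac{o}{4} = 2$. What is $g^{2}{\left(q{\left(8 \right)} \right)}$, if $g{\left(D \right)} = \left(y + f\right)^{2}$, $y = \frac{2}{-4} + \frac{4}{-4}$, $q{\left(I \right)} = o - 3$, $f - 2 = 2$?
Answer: $\frac{625}{16} \approx 39.063$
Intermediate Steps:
$o = 8$ ($o = 4 \cdot 2 = 8$)
$f = 4$ ($f = 2 + 2 = 4$)
$q{\left(I \right)} = 5$ ($q{\left(I \right)} = 8 - 3 = 5$)
$y = - \frac{3}{2}$ ($y = 2 \left(- \frac{1}{4}\right) + 4 \left(- \frac{1}{4}\right) = - \frac{1}{2} - 1 = - \frac{3}{2} \approx -1.5$)
$g{\left(D \right)} = \frac{25}{4}$ ($g{\left(D \right)} = \left(- \frac{3}{2} + 4\right)^{2} = \left(\frac{5}{2}\right)^{2} = \frac{25}{4}$)
$g^{2}{\left(q{\left(8 \right)} \right)} = \left(\frac{25}{4}\right)^{2} = \frac{625}{16}$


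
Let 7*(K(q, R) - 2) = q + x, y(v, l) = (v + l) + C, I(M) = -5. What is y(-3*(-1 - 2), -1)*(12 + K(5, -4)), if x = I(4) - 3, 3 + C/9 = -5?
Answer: -6080/7 ≈ -868.57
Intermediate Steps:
C = -72 (C = -27 + 9*(-5) = -27 - 45 = -72)
x = -8 (x = -5 - 3 = -8)
y(v, l) = -72 + l + v (y(v, l) = (v + l) - 72 = (l + v) - 72 = -72 + l + v)
K(q, R) = 6/7 + q/7 (K(q, R) = 2 + (q - 8)/7 = 2 + (-8 + q)/7 = 2 + (-8/7 + q/7) = 6/7 + q/7)
y(-3*(-1 - 2), -1)*(12 + K(5, -4)) = (-72 - 1 - 3*(-1 - 2))*(12 + (6/7 + (⅐)*5)) = (-72 - 1 - 3*(-3))*(12 + (6/7 + 5/7)) = (-72 - 1 + 9)*(12 + 11/7) = -64*95/7 = -6080/7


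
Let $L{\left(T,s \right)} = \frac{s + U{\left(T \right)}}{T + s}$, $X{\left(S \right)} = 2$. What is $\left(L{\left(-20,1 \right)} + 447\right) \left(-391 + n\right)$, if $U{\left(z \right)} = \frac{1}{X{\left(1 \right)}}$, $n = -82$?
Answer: $- \frac{8032959}{38} \approx -2.1139 \cdot 10^{5}$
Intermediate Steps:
$U{\left(z \right)} = \frac{1}{2}$
$L{\left(T,s \right)} = \frac{\frac{1}{2} + s}{T + s}$ ($L{\left(T,s \right)} = \frac{s + \frac{1}{2}}{T + s} = \frac{\frac{1}{2} + s}{T + s}$)
$\left(L{\left(-20,1 \right)} + 447\right) \left(-391 + n\right) = \left(\frac{\frac{1}{2} + 1}{-20 + 1} + 447\right) \left(-391 - 82\right) = \left(\frac{1}{-19} \cdot \frac{3}{2} + 447\right) \left(-473\right) = \left(\left(- \frac{1}{19}\right) \frac{3}{2} + 447\right) \left(-473\right) = \left(- \frac{3}{38} + 447\right) \left(-473\right) = \frac{16983}{38} \left(-473\right) = - \frac{8032959}{38}$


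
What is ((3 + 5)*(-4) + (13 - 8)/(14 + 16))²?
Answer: 36481/36 ≈ 1013.4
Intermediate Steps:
((3 + 5)*(-4) + (13 - 8)/(14 + 16))² = (8*(-4) + 5/30)² = (-32 + 5*(1/30))² = (-32 + ⅙)² = (-191/6)² = 36481/36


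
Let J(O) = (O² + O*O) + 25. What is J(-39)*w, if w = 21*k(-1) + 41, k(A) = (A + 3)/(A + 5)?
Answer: 315901/2 ≈ 1.5795e+5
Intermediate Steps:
J(O) = 25 + 2*O² (J(O) = (O² + O²) + 25 = 2*O² + 25 = 25 + 2*O²)
k(A) = (3 + A)/(5 + A)
w = 103/2 (w = 21*((3 - 1)/(5 - 1)) + 41 = 21*(2/4) + 41 = 21*((¼)*2) + 41 = 21*(½) + 41 = 21/2 + 41 = 103/2 ≈ 51.500)
J(-39)*w = (25 + 2*(-39)²)*(103/2) = (25 + 2*1521)*(103/2) = (25 + 3042)*(103/2) = 3067*(103/2) = 315901/2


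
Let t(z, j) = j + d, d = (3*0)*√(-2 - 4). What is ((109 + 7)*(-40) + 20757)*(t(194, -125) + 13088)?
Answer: 208924671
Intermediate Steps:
d = 0 (d = 0*√(-6) = 0*(I*√6) = 0)
t(z, j) = j (t(z, j) = j + 0 = j)
((109 + 7)*(-40) + 20757)*(t(194, -125) + 13088) = ((109 + 7)*(-40) + 20757)*(-125 + 13088) = (116*(-40) + 20757)*12963 = (-4640 + 20757)*12963 = 16117*12963 = 208924671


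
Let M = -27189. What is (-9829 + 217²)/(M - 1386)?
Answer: -828/635 ≈ -1.3039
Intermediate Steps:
(-9829 + 217²)/(M - 1386) = (-9829 + 217²)/(-27189 - 1386) = (-9829 + 47089)/(-28575) = 37260*(-1/28575) = -828/635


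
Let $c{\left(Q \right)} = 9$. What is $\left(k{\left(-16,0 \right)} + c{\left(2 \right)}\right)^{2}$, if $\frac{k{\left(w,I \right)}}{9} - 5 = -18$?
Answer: $11664$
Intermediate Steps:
$k{\left(w,I \right)} = -117$ ($k{\left(w,I \right)} = 45 + 9 \left(-18\right) = 45 - 162 = -117$)
$\left(k{\left(-16,0 \right)} + c{\left(2 \right)}\right)^{2} = \left(-117 + 9\right)^{2} = \left(-108\right)^{2} = 11664$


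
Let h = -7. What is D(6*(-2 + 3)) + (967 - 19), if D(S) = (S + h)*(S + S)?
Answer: 936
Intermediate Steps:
D(S) = 2*S*(-7 + S) (D(S) = (S - 7)*(S + S) = (-7 + S)*(2*S) = 2*S*(-7 + S))
D(6*(-2 + 3)) + (967 - 19) = 2*(6*(-2 + 3))*(-7 + 6*(-2 + 3)) + (967 - 19) = 2*(6*1)*(-7 + 6*1) + 948 = 2*6*(-7 + 6) + 948 = 2*6*(-1) + 948 = -12 + 948 = 936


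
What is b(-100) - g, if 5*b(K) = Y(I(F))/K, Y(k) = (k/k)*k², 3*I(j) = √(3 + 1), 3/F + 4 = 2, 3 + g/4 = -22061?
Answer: 99287999/1125 ≈ 88256.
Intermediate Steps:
g = -88256 (g = -12 + 4*(-22061) = -12 - 88244 = -88256)
F = -3/2 (F = 3/(-4 + 2) = 3/(-2) = 3*(-½) = -3/2 ≈ -1.5000)
I(j) = ⅔ (I(j) = √(3 + 1)/3 = √4/3 = (⅓)*2 = ⅔)
Y(k) = k² (Y(k) = 1*k² = k²)
b(K) = 4/(45*K) (b(K) = ((⅔)²/K)/5 = (4/(9*K))/5 = 4/(45*K))
b(-100) - g = (4/45)/(-100) - 1*(-88256) = (4/45)*(-1/100) + 88256 = -1/1125 + 88256 = 99287999/1125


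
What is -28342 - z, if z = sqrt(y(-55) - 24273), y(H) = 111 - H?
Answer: -28342 - I*sqrt(24107) ≈ -28342.0 - 155.26*I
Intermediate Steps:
z = I*sqrt(24107) (z = sqrt((111 - 1*(-55)) - 24273) = sqrt((111 + 55) - 24273) = sqrt(166 - 24273) = sqrt(-24107) = I*sqrt(24107) ≈ 155.26*I)
-28342 - z = -28342 - I*sqrt(24107)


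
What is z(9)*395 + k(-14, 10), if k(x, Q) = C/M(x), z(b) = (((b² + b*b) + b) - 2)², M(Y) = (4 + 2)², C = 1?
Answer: 406137421/36 ≈ 1.1282e+7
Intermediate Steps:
M(Y) = 36 (M(Y) = 6² = 36)
z(b) = (-2 + b + 2*b²)² (z(b) = (((b² + b²) + b) - 2)² = ((2*b² + b) - 2)² = ((b + 2*b²) - 2)² = (-2 + b + 2*b²)²)
k(x, Q) = 1/36
z(9)*395 + k(-14, 10) = (-2 + 9 + 2*9²)²*395 + 1/36 = (-2 + 9 + 2*81)²*395 + 1/36 = (-2 + 9 + 162)²*395 + 1/36 = 169²*395 + 1/36 = 28561*395 + 1/36 = 11281595 + 1/36 = 406137421/36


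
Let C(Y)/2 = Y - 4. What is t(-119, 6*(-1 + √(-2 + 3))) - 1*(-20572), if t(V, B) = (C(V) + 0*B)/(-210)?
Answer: 720061/35 ≈ 20573.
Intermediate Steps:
C(Y) = -8 + 2*Y (C(Y) = 2*(Y - 4) = 2*(-4 + Y) = -8 + 2*Y)
t(V, B) = 4/105 - V/105 (t(V, B) = ((-8 + 2*V) + 0*B)/(-210) = ((-8 + 2*V) + 0)*(-1/210) = (-8 + 2*V)*(-1/210) = 4/105 - V/105)
t(-119, 6*(-1 + √(-2 + 3))) - 1*(-20572) = (4/105 - 1/105*(-119)) - 1*(-20572) = (4/105 + 17/15) + 20572 = 41/35 + 20572 = 720061/35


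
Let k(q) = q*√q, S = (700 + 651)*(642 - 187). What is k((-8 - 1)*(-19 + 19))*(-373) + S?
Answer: 614705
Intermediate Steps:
S = 614705 (S = 1351*455 = 614705)
k(q) = q^(3/2)
k((-8 - 1)*(-19 + 19))*(-373) + S = ((-8 - 1)*(-19 + 19))^(3/2)*(-373) + 614705 = (-9*0)^(3/2)*(-373) + 614705 = 0^(3/2)*(-373) + 614705 = 0*(-373) + 614705 = 0 + 614705 = 614705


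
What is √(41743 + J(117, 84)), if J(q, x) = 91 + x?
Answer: √41918 ≈ 204.74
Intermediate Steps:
√(41743 + J(117, 84)) = √(41743 + (91 + 84)) = √(41743 + 175) = √41918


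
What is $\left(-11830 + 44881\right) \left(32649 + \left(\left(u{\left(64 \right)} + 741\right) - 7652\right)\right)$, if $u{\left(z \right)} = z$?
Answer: $852781902$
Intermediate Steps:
$\left(-11830 + 44881\right) \left(32649 + \left(\left(u{\left(64 \right)} + 741\right) - 7652\right)\right) = \left(-11830 + 44881\right) \left(32649 + \left(\left(64 + 741\right) - 7652\right)\right) = 33051 \left(32649 + \left(805 - 7652\right)\right) = 33051 \left(32649 - 6847\right) = 33051 \cdot 25802 = 852781902$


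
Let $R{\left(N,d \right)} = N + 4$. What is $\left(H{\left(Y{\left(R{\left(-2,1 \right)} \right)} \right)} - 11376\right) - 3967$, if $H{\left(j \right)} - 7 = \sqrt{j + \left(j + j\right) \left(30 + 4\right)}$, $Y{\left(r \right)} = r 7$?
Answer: $-15336 + \sqrt{966} \approx -15305.0$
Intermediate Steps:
$R{\left(N,d \right)} = 4 + N$
$Y{\left(r \right)} = 7 r$
$H{\left(j \right)} = 7 + \sqrt{69} \sqrt{j}$ ($H{\left(j \right)} = 7 + \sqrt{j + \left(j + j\right) \left(30 + 4\right)} = 7 + \sqrt{j + 2 j 34} = 7 + \sqrt{j + 68 j} = 7 + \sqrt{69 j} = 7 + \sqrt{69} \sqrt{j}$)
$\left(H{\left(Y{\left(R{\left(-2,1 \right)} \right)} \right)} - 11376\right) - 3967 = \left(\left(7 + \sqrt{69} \sqrt{7 \left(4 - 2\right)}\right) - 11376\right) - 3967 = \left(\left(7 + \sqrt{69} \sqrt{7 \cdot 2}\right) - 11376\right) - 3967 = \left(\left(7 + \sqrt{69} \sqrt{14}\right) - 11376\right) - 3967 = \left(\left(7 + \sqrt{966}\right) - 11376\right) - 3967 = \left(-11369 + \sqrt{966}\right) - 3967 = -15336 + \sqrt{966}$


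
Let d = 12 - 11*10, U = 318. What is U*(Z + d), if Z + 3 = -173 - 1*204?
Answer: -152004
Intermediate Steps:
Z = -380 (Z = -3 + (-173 - 1*204) = -3 + (-173 - 204) = -3 - 377 = -380)
d = -98 (d = 12 - 110 = -98)
U*(Z + d) = 318*(-380 - 98) = 318*(-478) = -152004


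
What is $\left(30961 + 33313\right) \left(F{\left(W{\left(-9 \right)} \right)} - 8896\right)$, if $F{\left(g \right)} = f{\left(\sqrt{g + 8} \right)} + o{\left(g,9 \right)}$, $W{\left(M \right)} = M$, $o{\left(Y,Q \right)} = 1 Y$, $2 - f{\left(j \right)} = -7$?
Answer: $-571781504$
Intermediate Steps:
$f{\left(j \right)} = 9$ ($f{\left(j \right)} = 2 - -7 = 2 + 7 = 9$)
$o{\left(Y,Q \right)} = Y$
$F{\left(g \right)} = 9 + g$
$\left(30961 + 33313\right) \left(F{\left(W{\left(-9 \right)} \right)} - 8896\right) = \left(30961 + 33313\right) \left(\left(9 - 9\right) - 8896\right) = 64274 \left(0 - 8896\right) = 64274 \left(-8896\right) = -571781504$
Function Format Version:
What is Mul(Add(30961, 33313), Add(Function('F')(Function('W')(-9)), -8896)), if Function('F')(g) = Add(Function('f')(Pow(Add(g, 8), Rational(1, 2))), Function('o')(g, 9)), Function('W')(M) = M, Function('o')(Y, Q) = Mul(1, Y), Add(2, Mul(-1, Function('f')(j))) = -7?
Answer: -571781504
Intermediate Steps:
Function('f')(j) = 9 (Function('f')(j) = Add(2, Mul(-1, -7)) = Add(2, 7) = 9)
Function('o')(Y, Q) = Y
Function('F')(g) = Add(9, g)
Mul(Add(30961, 33313), Add(Function('F')(Function('W')(-9)), -8896)) = Mul(Add(30961, 33313), Add(Add(9, -9), -8896)) = Mul(64274, Add(0, -8896)) = Mul(64274, -8896) = -571781504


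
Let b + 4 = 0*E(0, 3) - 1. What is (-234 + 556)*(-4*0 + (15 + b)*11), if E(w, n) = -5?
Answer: 35420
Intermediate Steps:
b = -5 (b = -4 + (0*(-5) - 1) = -4 + (0 - 1) = -4 - 1 = -5)
(-234 + 556)*(-4*0 + (15 + b)*11) = (-234 + 556)*(-4*0 + (15 - 5)*11) = 322*(0 + 10*11) = 322*(0 + 110) = 322*110 = 35420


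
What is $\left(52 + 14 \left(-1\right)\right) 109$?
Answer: $4142$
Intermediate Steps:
$\left(52 + 14 \left(-1\right)\right) 109 = \left(52 - 14\right) 109 = 38 \cdot 109 = 4142$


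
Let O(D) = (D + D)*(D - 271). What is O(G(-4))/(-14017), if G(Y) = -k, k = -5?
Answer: 2660/14017 ≈ 0.18977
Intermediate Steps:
G(Y) = 5 (G(Y) = -1*(-5) = 5)
O(D) = 2*D*(-271 + D) (O(D) = (2*D)*(-271 + D) = 2*D*(-271 + D))
O(G(-4))/(-14017) = (2*5*(-271 + 5))/(-14017) = (2*5*(-266))*(-1/14017) = -2660*(-1/14017) = 2660/14017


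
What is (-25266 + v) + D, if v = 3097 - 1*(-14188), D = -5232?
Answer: -13213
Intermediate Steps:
v = 17285 (v = 3097 + 14188 = 17285)
(-25266 + v) + D = (-25266 + 17285) - 5232 = -7981 - 5232 = -13213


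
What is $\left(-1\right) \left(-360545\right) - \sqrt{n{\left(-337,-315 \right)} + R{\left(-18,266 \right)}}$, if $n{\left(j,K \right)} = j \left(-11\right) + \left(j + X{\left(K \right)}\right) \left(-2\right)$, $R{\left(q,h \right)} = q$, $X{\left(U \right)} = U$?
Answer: $360545 - \sqrt{4993} \approx 3.6047 \cdot 10^{5}$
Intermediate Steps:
$n{\left(j,K \right)} = - 13 j - 2 K$ ($n{\left(j,K \right)} = j \left(-11\right) + \left(j + K\right) \left(-2\right) = - 11 j + \left(K + j\right) \left(-2\right) = - 11 j - \left(2 K + 2 j\right) = - 13 j - 2 K$)
$\left(-1\right) \left(-360545\right) - \sqrt{n{\left(-337,-315 \right)} + R{\left(-18,266 \right)}} = \left(-1\right) \left(-360545\right) - \sqrt{\left(\left(-13\right) \left(-337\right) - -630\right) - 18} = 360545 - \sqrt{\left(4381 + 630\right) - 18} = 360545 - \sqrt{5011 - 18} = 360545 - \sqrt{4993}$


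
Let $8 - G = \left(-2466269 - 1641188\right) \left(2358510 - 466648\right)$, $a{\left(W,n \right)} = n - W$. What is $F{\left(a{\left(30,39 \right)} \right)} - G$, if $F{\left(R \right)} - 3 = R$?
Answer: $-7770741814930$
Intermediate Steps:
$F{\left(R \right)} = 3 + R$
$G = 7770741814942$ ($G = 8 - \left(-2466269 - 1641188\right) \left(2358510 - 466648\right) = 8 - \left(-4107457\right) 1891862 = 8 - -7770741814934 = 8 + 7770741814934 = 7770741814942$)
$F{\left(a{\left(30,39 \right)} \right)} - G = \left(3 + \left(39 - 30\right)\right) - 7770741814942 = \left(3 + 9\right) - 7770741814942 = 12 - 7770741814942 = -7770741814930$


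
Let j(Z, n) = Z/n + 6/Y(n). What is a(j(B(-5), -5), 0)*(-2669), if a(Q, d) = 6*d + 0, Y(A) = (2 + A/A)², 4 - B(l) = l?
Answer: 0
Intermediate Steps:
B(l) = 4 - l
Y(A) = 9 (Y(A) = (2 + 1)² = 3² = 9)
j(Z, n) = ⅔ + Z/n (j(Z, n) = Z/n + 6/9 = Z/n + 6*(⅑) = Z/n + ⅔ = ⅔ + Z/n)
a(Q, d) = 6*d
a(j(B(-5), -5), 0)*(-2669) = (6*0)*(-2669) = 0*(-2669) = 0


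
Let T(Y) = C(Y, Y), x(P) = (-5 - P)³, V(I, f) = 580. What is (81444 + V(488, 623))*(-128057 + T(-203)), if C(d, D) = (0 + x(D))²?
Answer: 4942333927062180568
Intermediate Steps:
C(d, D) = (5 + D)⁶ (C(d, D) = (0 - (5 + D)³)² = (-(5 + D)³)² = (5 + D)⁶)
T(Y) = (5 + Y)⁶
(81444 + V(488, 623))*(-128057 + T(-203)) = (81444 + 580)*(-128057 + (5 - 203)⁶) = 82024*(-128057 + (-198)⁶) = 82024*(-128057 + 60254729561664) = 82024*60254729433607 = 4942333927062180568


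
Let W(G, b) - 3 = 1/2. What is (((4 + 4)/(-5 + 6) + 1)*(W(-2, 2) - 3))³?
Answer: 729/8 ≈ 91.125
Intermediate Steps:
W(G, b) = 7/2 (W(G, b) = 3 + 1/2 = 3 + ½ = 7/2)
(((4 + 4)/(-5 + 6) + 1)*(W(-2, 2) - 3))³ = (((4 + 4)/(-5 + 6) + 1)*(7/2 - 3))³ = ((8/1 + 1)*(½))³ = ((8*1 + 1)*(½))³ = ((8 + 1)*(½))³ = (9*(½))³ = (9/2)³ = 729/8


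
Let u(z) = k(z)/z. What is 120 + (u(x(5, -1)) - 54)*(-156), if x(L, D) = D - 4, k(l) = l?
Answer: 8388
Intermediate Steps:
x(L, D) = -4 + D
u(z) = 1 (u(z) = z/z = 1)
120 + (u(x(5, -1)) - 54)*(-156) = 120 + (1 - 54)*(-156) = 120 - 53*(-156) = 120 + 8268 = 8388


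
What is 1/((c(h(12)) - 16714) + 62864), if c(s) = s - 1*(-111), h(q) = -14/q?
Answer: 6/277559 ≈ 2.1617e-5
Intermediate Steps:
c(s) = 111 + s (c(s) = s + 111 = 111 + s)
1/((c(h(12)) - 16714) + 62864) = 1/(((111 - 14/12) - 16714) + 62864) = 1/(((111 - 14*1/12) - 16714) + 62864) = 1/(((111 - 7/6) - 16714) + 62864) = 1/((659/6 - 16714) + 62864) = 1/(-99625/6 + 62864) = 1/(277559/6) = 6/277559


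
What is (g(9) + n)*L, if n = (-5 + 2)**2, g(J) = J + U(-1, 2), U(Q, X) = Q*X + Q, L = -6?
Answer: -90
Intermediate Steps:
U(Q, X) = Q + Q*X
g(J) = -3 + J (g(J) = J - (1 + 2) = J - 1*3 = J - 3 = -3 + J)
n = 9 (n = (-3)**2 = 9)
(g(9) + n)*L = ((-3 + 9) + 9)*(-6) = (6 + 9)*(-6) = 15*(-6) = -90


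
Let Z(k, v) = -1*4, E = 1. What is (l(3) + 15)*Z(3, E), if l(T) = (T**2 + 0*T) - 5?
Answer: -76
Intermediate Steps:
Z(k, v) = -4
l(T) = -5 + T**2 (l(T) = (T**2 + 0) - 5 = T**2 - 5 = -5 + T**2)
(l(3) + 15)*Z(3, E) = ((-5 + 3**2) + 15)*(-4) = ((-5 + 9) + 15)*(-4) = (4 + 15)*(-4) = 19*(-4) = -76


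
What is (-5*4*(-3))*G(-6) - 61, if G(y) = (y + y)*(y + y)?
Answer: 8579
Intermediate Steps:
G(y) = 4*y² (G(y) = (2*y)*(2*y) = 4*y²)
(-5*4*(-3))*G(-6) - 61 = (-5*4*(-3))*(4*(-6)²) - 61 = (-20*(-3))*(4*36) - 61 = 60*144 - 61 = 8640 - 61 = 8579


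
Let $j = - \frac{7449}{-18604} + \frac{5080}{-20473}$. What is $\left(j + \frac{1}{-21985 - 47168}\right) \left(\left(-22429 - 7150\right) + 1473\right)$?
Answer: $- \frac{56354656177148537}{13169486670438} \approx -4279.2$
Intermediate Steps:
$j = \frac{57995057}{380879692}$ ($j = \left(-7449\right) \left(- \frac{1}{18604}\right) + 5080 \left(- \frac{1}{20473}\right) = \frac{7449}{18604} - \frac{5080}{20473} = \frac{57995057}{380879692} \approx 0.15227$)
$\left(j + \frac{1}{-21985 - 47168}\right) \left(\left(-22429 - 7150\right) + 1473\right) = \left(\frac{57995057}{380879692} + \frac{1}{-21985 - 47168}\right) \left(\left(-22429 - 7150\right) + 1473\right) = \left(\frac{57995057}{380879692} + \frac{1}{-69153}\right) \left(\left(-22429 - 7150\right) + 1473\right) = \left(\frac{57995057}{380879692} - \frac{1}{69153}\right) \left(-29579 + 1473\right) = \frac{4010151297029}{26338973340876} \left(-28106\right) = - \frac{56354656177148537}{13169486670438}$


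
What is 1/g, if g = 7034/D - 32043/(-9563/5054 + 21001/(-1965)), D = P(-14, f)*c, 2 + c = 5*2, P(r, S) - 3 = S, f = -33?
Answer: 14991641880/37747326890167 ≈ 0.00039716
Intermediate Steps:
P(r, S) = 3 + S
c = 8 (c = -2 + 5*2 = -2 + 10 = 8)
D = -240 (D = (3 - 33)*8 = -30*8 = -240)
g = 37747326890167/14991641880 (g = 7034/(-240) - 32043/(-9563/5054 + 21001/(-1965)) = 7034*(-1/240) - 32043/(-9563*1/5054 + 21001*(-1/1965)) = -3517/120 - 32043/(-9563/5054 - 21001/1965) = -3517/120 - 32043/(-124930349/9931110) = -3517/120 - 32043*(-9931110/124930349) = -3517/120 + 318222557730/124930349 = 37747326890167/14991641880 ≈ 2517.9)
1/g = 1/(37747326890167/14991641880) = 14991641880/37747326890167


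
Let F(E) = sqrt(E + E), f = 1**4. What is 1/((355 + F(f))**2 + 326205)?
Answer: 56529/25564096703 - 355*sqrt(2)/102256386812 ≈ 2.2064e-6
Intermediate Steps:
f = 1
F(E) = sqrt(2)*sqrt(E) (F(E) = sqrt(2*E) = sqrt(2)*sqrt(E))
1/((355 + F(f))**2 + 326205) = 1/((355 + sqrt(2)*sqrt(1))**2 + 326205) = 1/((355 + sqrt(2)*1)**2 + 326205) = 1/((355 + sqrt(2))**2 + 326205) = 1/(326205 + (355 + sqrt(2))**2)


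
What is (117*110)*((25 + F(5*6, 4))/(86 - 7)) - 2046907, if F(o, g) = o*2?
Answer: -160611703/79 ≈ -2.0331e+6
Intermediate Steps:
F(o, g) = 2*o
(117*110)*((25 + F(5*6, 4))/(86 - 7)) - 2046907 = (117*110)*((25 + 2*(5*6))/(86 - 7)) - 2046907 = 12870*((25 + 2*30)/79) - 2046907 = 12870*((25 + 60)*(1/79)) - 2046907 = 12870*(85*(1/79)) - 2046907 = 12870*(85/79) - 2046907 = 1093950/79 - 2046907 = -160611703/79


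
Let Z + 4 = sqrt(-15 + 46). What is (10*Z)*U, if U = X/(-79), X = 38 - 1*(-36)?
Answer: 2960/79 - 740*sqrt(31)/79 ≈ -14.685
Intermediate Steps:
X = 74 (X = 38 + 36 = 74)
U = -74/79 (U = 74/(-79) = 74*(-1/79) = -74/79 ≈ -0.93671)
Z = -4 + sqrt(31) (Z = -4 + sqrt(-15 + 46) = -4 + sqrt(31) ≈ 1.5678)
(10*Z)*U = (10*(-4 + sqrt(31)))*(-74/79) = (-40 + 10*sqrt(31))*(-74/79) = 2960/79 - 740*sqrt(31)/79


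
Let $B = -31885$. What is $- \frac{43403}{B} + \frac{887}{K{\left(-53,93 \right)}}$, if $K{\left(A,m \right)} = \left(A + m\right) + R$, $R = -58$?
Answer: $- \frac{27500741}{573930} \approx -47.917$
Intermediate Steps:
$K{\left(A,m \right)} = -58 + A + m$ ($K{\left(A,m \right)} = \left(A + m\right) - 58 = -58 + A + m$)
$- \frac{43403}{B} + \frac{887}{K{\left(-53,93 \right)}} = - \frac{43403}{-31885} + \frac{887}{-58 - 53 + 93} = \left(-43403\right) \left(- \frac{1}{31885}\right) + \frac{887}{-18} = \frac{43403}{31885} + 887 \left(- \frac{1}{18}\right) = \frac{43403}{31885} - \frac{887}{18} = - \frac{27500741}{573930}$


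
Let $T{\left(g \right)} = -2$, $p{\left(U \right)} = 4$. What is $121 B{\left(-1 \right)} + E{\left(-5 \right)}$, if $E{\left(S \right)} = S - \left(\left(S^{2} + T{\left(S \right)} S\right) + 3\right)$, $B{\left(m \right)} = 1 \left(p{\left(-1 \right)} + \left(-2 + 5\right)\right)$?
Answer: $804$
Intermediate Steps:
$B{\left(m \right)} = 7$ ($B{\left(m \right)} = 1 \left(4 + \left(-2 + 5\right)\right) = 1 \left(4 + 3\right) = 1 \cdot 7 = 7$)
$E{\left(S \right)} = -3 - S^{2} + 3 S$ ($E{\left(S \right)} = S - \left(\left(S^{2} - 2 S\right) + 3\right) = S - \left(3 + S^{2} - 2 S\right) = -3 - S^{2} + 3 S$)
$121 B{\left(-1 \right)} + E{\left(-5 \right)} = 121 \cdot 7 - 43 = 847 - 43 = 804$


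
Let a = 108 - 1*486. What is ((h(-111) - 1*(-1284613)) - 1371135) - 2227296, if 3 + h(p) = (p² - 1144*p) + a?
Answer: -2174894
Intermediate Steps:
a = -378 (a = 108 - 486 = -378)
h(p) = -381 + p² - 1144*p (h(p) = -3 + ((p² - 1144*p) - 378) = -3 + (-378 + p² - 1144*p) = -381 + p² - 1144*p)
((h(-111) - 1*(-1284613)) - 1371135) - 2227296 = (((-381 + (-111)² - 1144*(-111)) - 1*(-1284613)) - 1371135) - 2227296 = (((-381 + 12321 + 126984) + 1284613) - 1371135) - 2227296 = ((138924 + 1284613) - 1371135) - 2227296 = (1423537 - 1371135) - 2227296 = 52402 - 2227296 = -2174894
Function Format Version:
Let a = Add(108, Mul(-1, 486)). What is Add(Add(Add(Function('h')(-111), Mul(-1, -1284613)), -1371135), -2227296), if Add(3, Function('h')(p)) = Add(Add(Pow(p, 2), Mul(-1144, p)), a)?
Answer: -2174894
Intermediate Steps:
a = -378 (a = Add(108, -486) = -378)
Function('h')(p) = Add(-381, Pow(p, 2), Mul(-1144, p)) (Function('h')(p) = Add(-3, Add(Add(Pow(p, 2), Mul(-1144, p)), -378)) = Add(-3, Add(-378, Pow(p, 2), Mul(-1144, p))) = Add(-381, Pow(p, 2), Mul(-1144, p)))
Add(Add(Add(Function('h')(-111), Mul(-1, -1284613)), -1371135), -2227296) = Add(Add(Add(Add(-381, Pow(-111, 2), Mul(-1144, -111)), Mul(-1, -1284613)), -1371135), -2227296) = Add(Add(Add(Add(-381, 12321, 126984), 1284613), -1371135), -2227296) = Add(Add(Add(138924, 1284613), -1371135), -2227296) = Add(Add(1423537, -1371135), -2227296) = Add(52402, -2227296) = -2174894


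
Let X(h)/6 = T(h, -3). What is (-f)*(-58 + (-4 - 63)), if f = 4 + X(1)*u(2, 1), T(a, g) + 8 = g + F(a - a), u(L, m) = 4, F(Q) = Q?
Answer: -32500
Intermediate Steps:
T(a, g) = -8 + g (T(a, g) = -8 + (g + (a - a)) = -8 + (g + 0) = -8 + g)
X(h) = -66 (X(h) = 6*(-8 - 3) = 6*(-11) = -66)
f = -260 (f = 4 - 66*4 = 4 - 264 = -260)
(-f)*(-58 + (-4 - 63)) = (-1*(-260))*(-58 + (-4 - 63)) = 260*(-58 - 67) = 260*(-125) = -32500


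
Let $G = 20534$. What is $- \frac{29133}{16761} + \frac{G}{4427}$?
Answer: $\frac{71732861}{24733649} \approx 2.9002$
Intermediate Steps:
$- \frac{29133}{16761} + \frac{G}{4427} = - \frac{29133}{16761} + \frac{20534}{4427} = \left(-29133\right) \frac{1}{16761} + 20534 \cdot \frac{1}{4427} = - \frac{9711}{5587} + \frac{20534}{4427} = \frac{71732861}{24733649}$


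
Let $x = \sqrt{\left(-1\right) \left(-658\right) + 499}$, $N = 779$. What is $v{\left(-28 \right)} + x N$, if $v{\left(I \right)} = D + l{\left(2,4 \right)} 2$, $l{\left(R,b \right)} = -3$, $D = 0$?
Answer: $-6 + 779 \sqrt{1157} \approx 26491.0$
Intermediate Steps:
$x = \sqrt{1157}$ ($x = \sqrt{658 + 499} = \sqrt{1157} \approx 34.015$)
$v{\left(I \right)} = -6$ ($v{\left(I \right)} = 0 - 6 = -6$)
$v{\left(-28 \right)} + x N = -6 + \sqrt{1157} \cdot 779 = -6 + 779 \sqrt{1157}$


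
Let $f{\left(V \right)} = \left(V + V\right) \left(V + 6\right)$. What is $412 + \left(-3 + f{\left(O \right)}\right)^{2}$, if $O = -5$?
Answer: $581$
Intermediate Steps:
$f{\left(V \right)} = 2 V \left(6 + V\right)$
$412 + \left(-3 + f{\left(O \right)}\right)^{2} = 412 + \left(-3 + 2 \left(-5\right) \left(6 - 5\right)\right)^{2} = 412 + \left(-3 + 2 \left(-5\right) 1\right)^{2} = 412 + \left(-3 - 10\right)^{2} = 412 + \left(-13\right)^{2} = 412 + 169 = 581$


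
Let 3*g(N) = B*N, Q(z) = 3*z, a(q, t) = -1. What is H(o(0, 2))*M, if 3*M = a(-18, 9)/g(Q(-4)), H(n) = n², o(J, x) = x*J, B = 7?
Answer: 0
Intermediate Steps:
o(J, x) = J*x
g(N) = 7*N/3 (g(N) = (7*N)/3 = 7*N/3)
M = 1/84 (M = (-1/(7*(3*(-4))/3))/3 = (-1/((7/3)*(-12)))/3 = (-1/(-28))/3 = (-1*(-1/28))/3 = (⅓)*(1/28) = 1/84 ≈ 0.011905)
H(o(0, 2))*M = (0*2)²*(1/84) = 0²*(1/84) = 0*(1/84) = 0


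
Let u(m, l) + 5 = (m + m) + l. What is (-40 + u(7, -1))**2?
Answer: 1024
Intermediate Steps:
u(m, l) = -5 + l + 2*m (u(m, l) = -5 + ((m + m) + l) = -5 + (2*m + l) = -5 + (l + 2*m) = -5 + l + 2*m)
(-40 + u(7, -1))**2 = (-40 + (-5 - 1 + 2*7))**2 = (-40 + (-5 - 1 + 14))**2 = (-40 + 8)**2 = (-32)**2 = 1024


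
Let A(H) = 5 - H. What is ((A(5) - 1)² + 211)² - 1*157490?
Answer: -112546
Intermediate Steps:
((A(5) - 1)² + 211)² - 1*157490 = (((5 - 1*5) - 1)² + 211)² - 1*157490 = (((5 - 5) - 1)² + 211)² - 157490 = ((0 - 1)² + 211)² - 157490 = ((-1)² + 211)² - 157490 = (1 + 211)² - 157490 = 212² - 157490 = 44944 - 157490 = -112546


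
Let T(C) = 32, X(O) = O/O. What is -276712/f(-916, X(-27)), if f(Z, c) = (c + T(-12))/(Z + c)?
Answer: 84397160/11 ≈ 7.6725e+6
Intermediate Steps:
X(O) = 1
f(Z, c) = (32 + c)/(Z + c) (f(Z, c) = (c + 32)/(Z + c) = (32 + c)/(Z + c))
-276712/f(-916, X(-27)) = -276712*(-916 + 1)/(32 + 1) = -276712/(33/(-915)) = -276712/((-1/915*33)) = -276712/(-11/305) = -276712*(-305/11) = 84397160/11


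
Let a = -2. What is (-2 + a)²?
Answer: 16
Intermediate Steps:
(-2 + a)² = (-2 - 2)² = (-4)² = 16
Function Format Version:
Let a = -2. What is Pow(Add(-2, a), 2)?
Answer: 16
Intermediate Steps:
Pow(Add(-2, a), 2) = Pow(Add(-2, -2), 2) = Pow(-4, 2) = 16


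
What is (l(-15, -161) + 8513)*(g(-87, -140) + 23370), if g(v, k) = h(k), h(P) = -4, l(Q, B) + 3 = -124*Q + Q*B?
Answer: 298734310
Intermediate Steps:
l(Q, B) = -3 - 124*Q + B*Q (l(Q, B) = -3 + (-124*Q + Q*B) = -3 + (-124*Q + B*Q) = -3 - 124*Q + B*Q)
g(v, k) = -4
(l(-15, -161) + 8513)*(g(-87, -140) + 23370) = ((-3 - 124*(-15) - 161*(-15)) + 8513)*(-4 + 23370) = ((-3 + 1860 + 2415) + 8513)*23366 = (4272 + 8513)*23366 = 12785*23366 = 298734310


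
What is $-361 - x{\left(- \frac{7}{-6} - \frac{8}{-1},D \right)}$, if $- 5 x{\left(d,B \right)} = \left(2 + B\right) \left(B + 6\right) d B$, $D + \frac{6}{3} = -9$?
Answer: $- \frac{2537}{2} \approx -1268.5$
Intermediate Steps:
$D = -11$ ($D = -2 - 9 = -11$)
$x{\left(d,B \right)} = - \frac{B d \left(2 + B\right) \left(6 + B\right)}{5}$ ($x{\left(d,B \right)} = - \frac{\left(2 + B\right) \left(B + 6\right) d B}{5} = - \frac{\left(2 + B\right) \left(6 + B\right) d B}{5} = - \frac{d \left(2 + B\right) \left(6 + B\right) B}{5} = - \frac{B d \left(2 + B\right) \left(6 + B\right)}{5}$)
$-361 - x{\left(- \frac{7}{-6} - \frac{8}{-1},D \right)} = -361 - \left(- \frac{1}{5}\right) \left(-11\right) \left(- \frac{7}{-6} - \frac{8}{-1}\right) \left(12 + \left(-11\right)^{2} + 8 \left(-11\right)\right) = -361 - \left(- \frac{1}{5}\right) \left(-11\right) \left(\left(-7\right) \left(- \frac{1}{6}\right) - -8\right) \left(12 + 121 - 88\right) = -361 - \left(- \frac{1}{5}\right) \left(-11\right) \left(\frac{7}{6} + 8\right) 45 = -361 - \left(- \frac{1}{5}\right) \left(-11\right) \frac{55}{6} \cdot 45 = -361 - \frac{1815}{2} = - \frac{2537}{2}$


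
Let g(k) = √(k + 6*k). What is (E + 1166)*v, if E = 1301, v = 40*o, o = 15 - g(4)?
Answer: 1480200 - 197360*√7 ≈ 9.5803e+5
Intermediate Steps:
g(k) = √7*√k (g(k) = √(7*k) = √7*√k)
o = 15 - 2*√7 (o = 15 - √7*√4 = 15 - √7*2 = 15 - 2*√7 ≈ 9.7085)
v = 600 - 80*√7 (v = 40*(15 - 2*√7) = 600 - 80*√7 ≈ 388.34)
(E + 1166)*v = (1301 + 1166)*(600 - 80*√7) = 2467*(600 - 80*√7) = 1480200 - 197360*√7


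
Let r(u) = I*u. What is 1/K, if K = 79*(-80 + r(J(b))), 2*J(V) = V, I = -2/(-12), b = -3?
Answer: -4/25359 ≈ -0.00015773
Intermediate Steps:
I = ⅙ (I = -2*(-1/12) = ⅙ ≈ 0.16667)
J(V) = V/2
r(u) = u/6
K = -25359/4 (K = 79*(-80 + ((½)*(-3))/6) = 79*(-80 + (⅙)*(-3/2)) = 79*(-80 - ¼) = 79*(-321/4) = -25359/4 ≈ -6339.8)
1/K = 1/(-25359/4) = -4/25359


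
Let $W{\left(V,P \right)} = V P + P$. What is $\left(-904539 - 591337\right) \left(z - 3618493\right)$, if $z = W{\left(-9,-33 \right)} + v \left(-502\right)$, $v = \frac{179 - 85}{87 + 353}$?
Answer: $\frac{297692029222806}{55} \approx 5.4126 \cdot 10^{12}$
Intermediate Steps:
$W{\left(V,P \right)} = P + P V$ ($W{\left(V,P \right)} = P V + P = P + P V$)
$v = \frac{47}{220}$ ($v = \frac{94}{440} = 94 \cdot \frac{1}{440} = \frac{47}{220} \approx 0.21364$)
$z = \frac{17243}{110}$ ($z = - 33 \left(1 - 9\right) + \frac{47}{220} \left(-502\right) = \left(-33\right) \left(-8\right) - \frac{11797}{110} = 264 - \frac{11797}{110} = \frac{17243}{110} \approx 156.75$)
$\left(-904539 - 591337\right) \left(z - 3618493\right) = \left(-904539 - 591337\right) \left(\frac{17243}{110} - 3618493\right) = \left(-1495876\right) \left(- \frac{398016987}{110}\right) = \frac{297692029222806}{55}$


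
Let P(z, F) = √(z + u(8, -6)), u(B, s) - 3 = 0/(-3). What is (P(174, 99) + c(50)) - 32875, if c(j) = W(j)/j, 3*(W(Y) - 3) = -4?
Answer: -986249/30 + √177 ≈ -32862.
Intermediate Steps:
W(Y) = 5/3 (W(Y) = 3 + (⅓)*(-4) = 3 - 4/3 = 5/3)
c(j) = 5/(3*j)
u(B, s) = 3 (u(B, s) = 3 + 0/(-3) = 3 + 0*(-⅓) = 3 + 0 = 3)
P(z, F) = √(3 + z) (P(z, F) = √(z + 3) = √(3 + z))
(P(174, 99) + c(50)) - 32875 = (√(3 + 174) + (5/3)/50) - 32875 = (√177 + (5/3)*(1/50)) - 32875 = (√177 + 1/30) - 32875 = (1/30 + √177) - 32875 = -986249/30 + √177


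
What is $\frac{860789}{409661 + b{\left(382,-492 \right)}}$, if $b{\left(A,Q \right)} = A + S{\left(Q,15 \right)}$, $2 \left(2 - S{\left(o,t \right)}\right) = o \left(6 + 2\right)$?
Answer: $\frac{860789}{412013} \approx 2.0892$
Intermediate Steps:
$S{\left(o,t \right)} = 2 - 4 o$ ($S{\left(o,t \right)} = 2 - \frac{o \left(6 + 2\right)}{2} = 2 - \frac{o 8}{2} = 2 - \frac{8 o}{2} = 2 - 4 o$)
$b{\left(A,Q \right)} = 2 + A - 4 Q$ ($b{\left(A,Q \right)} = A - \left(-2 + 4 Q\right) = 2 + A - 4 Q$)
$\frac{860789}{409661 + b{\left(382,-492 \right)}} = \frac{860789}{409661 + \left(2 + 382 - -1968\right)} = \frac{860789}{409661 + \left(2 + 382 + 1968\right)} = \frac{860789}{409661 + 2352} = \frac{860789}{412013}$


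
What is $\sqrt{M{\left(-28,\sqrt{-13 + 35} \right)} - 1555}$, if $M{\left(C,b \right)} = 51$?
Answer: $4 i \sqrt{94} \approx 38.781 i$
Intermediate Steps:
$\sqrt{M{\left(-28,\sqrt{-13 + 35} \right)} - 1555} = \sqrt{51 - 1555} = \sqrt{-1504} = 4 i \sqrt{94}$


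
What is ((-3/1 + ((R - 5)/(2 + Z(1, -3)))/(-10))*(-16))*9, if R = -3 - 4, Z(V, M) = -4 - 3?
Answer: 11664/25 ≈ 466.56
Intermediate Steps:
Z(V, M) = -7
R = -7
((-3/1 + ((R - 5)/(2 + Z(1, -3)))/(-10))*(-16))*9 = ((-3/1 + ((-7 - 5)/(2 - 7))/(-10))*(-16))*9 = ((-3*1 - 12/(-5)*(-⅒))*(-16))*9 = ((-3 - 12*(-⅕)*(-⅒))*(-16))*9 = ((-3 + (12/5)*(-⅒))*(-16))*9 = ((-3 - 6/25)*(-16))*9 = -81/25*(-16)*9 = (1296/25)*9 = 11664/25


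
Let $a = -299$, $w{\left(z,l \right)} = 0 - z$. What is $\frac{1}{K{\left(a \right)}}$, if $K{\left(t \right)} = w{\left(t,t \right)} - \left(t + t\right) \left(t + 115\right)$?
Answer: $- \frac{1}{109733} \approx -9.113 \cdot 10^{-6}$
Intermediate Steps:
$w{\left(z,l \right)} = - z$
$K{\left(t \right)} = - t - 2 t \left(115 + t\right)$ ($K{\left(t \right)} = - t - \left(t + t\right) \left(t + 115\right) = - t - 2 t \left(115 + t\right)$)
$\frac{1}{K{\left(a \right)}} = \frac{1}{\left(-299\right) \left(-231 - -598\right)} = \frac{1}{\left(-299\right) \left(-231 + 598\right)} = \frac{1}{\left(-299\right) 367} = \frac{1}{-109733} = - \frac{1}{109733}$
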